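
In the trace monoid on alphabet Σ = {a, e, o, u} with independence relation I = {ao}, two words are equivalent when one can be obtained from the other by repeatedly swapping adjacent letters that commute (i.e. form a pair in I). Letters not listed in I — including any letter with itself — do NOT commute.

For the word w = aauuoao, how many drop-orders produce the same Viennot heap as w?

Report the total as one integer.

piece 0:a — minimal
piece 1:a rests on {0:a}
piece 2:u rests on {1:a}
piece 3:u rests on {2:u}
piece 4:o rests on {3:u}
piece 5:a rests on {3:u}
piece 6:o rests on {4:o}
minimal pieces: {0:a}
ways to finish when only these pieces remain (= sum over removing one remaining piece with nothing left below it):
  1 left: {5}→1  {6}→1
  2 left: {4,6}→1  {5,6}→2
  3 left: {4,5,6}→3
  4 left: {3,4,5,6}→3
  5 left: {2,3,4,5,6}→3
  placing 0:a first → 3 extensions

3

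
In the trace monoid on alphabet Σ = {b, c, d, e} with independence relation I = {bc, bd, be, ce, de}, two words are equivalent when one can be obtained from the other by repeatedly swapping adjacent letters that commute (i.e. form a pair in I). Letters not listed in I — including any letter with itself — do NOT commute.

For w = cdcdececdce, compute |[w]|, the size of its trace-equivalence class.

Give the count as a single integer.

0(c) covers ∅
1(d) covers 0:c
2(c) covers 1:d
3(d) covers 2:c
4(e) covers ∅
5(c) covers 3:d
6(e) covers 4:e
7(c) covers 5:c
8(d) covers 7:c
9(c) covers 8:d
10(e) covers 6:e
floor of heap: 0:c, 4:e
completions by unplaced set U, small U first (add the entries for U minus each lowest piece of U):
  |U|=1: {9}:1  {10}:1
  |U|=2: {6,10}:1  {8,9}:1  {9,10}:2
  |U|=3: {4,6,10}:1  {6,9,10}:3  {7,8,9}:1  {8,9,10}:3
  |U|=4: {4,6,9,10}:4  {5,7,8,9}:1  {6,8,9,10}:6  {7,8,9,10}:4
  |U|=5: {3,5,7,8,9}:1  {4,6,8,9,10}:10  {5,7,8,9,10}:5  {6,7,8,9,10}:10
  |U|=6: {2,3,5,7,8,9}:1  {3,5,7,8,9,10}:6  {4,6,7,8,9,10}:20  {5,6,7,8,9,10}:15
  |U|=7: {1,2,3,5,7,8,9}:1  {2,3,5,7,8,9,10}:7  {3,5,6,7,8,9,10}:21  {4,5,6,7,8,9,10}:35
  |U|=8: {0,1,2,3,5,7,8,9}:1  {1,2,3,5,7,8,9,10}:8  {2,3,5,6,7,8,9,10}:28  {3,4,5,6,7,8,9,10}:56
  |U|=9: {0,1,2,3,5,7,8,9,10}:9  {1,2,3,5,6,7,8,9,10}:36  {2,3,4,5,6,7,8,9,10}:84
  start at 0(c): 120
  start at 4(e): 45
sum over floor = 165

165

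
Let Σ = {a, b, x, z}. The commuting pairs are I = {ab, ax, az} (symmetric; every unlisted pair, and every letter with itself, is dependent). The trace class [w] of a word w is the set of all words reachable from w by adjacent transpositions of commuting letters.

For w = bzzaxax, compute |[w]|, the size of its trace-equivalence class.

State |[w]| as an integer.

0(b) covers ∅
1(z) covers 0:b
2(z) covers 1:z
3(a) covers ∅
4(x) covers 2:z
5(a) covers 3:a
6(x) covers 4:x
floor of heap: 0:b, 3:a
completions by unplaced set U, small U first (add the entries for U minus each lowest piece of U):
  |U|=1: {5}:1  {6}:1
  |U|=2: {3,5}:1  {4,6}:1  {5,6}:2
  |U|=3: {2,4,6}:1  {3,5,6}:3  {4,5,6}:3
  |U|=4: {1,2,4,6}:1  {2,4,5,6}:4  {3,4,5,6}:6
  |U|=5: {0,1,2,4,6}:1  {1,2,4,5,6}:5  {2,3,4,5,6}:10
  start at 0(b): 15
  start at 3(a): 6
sum over floor = 21

21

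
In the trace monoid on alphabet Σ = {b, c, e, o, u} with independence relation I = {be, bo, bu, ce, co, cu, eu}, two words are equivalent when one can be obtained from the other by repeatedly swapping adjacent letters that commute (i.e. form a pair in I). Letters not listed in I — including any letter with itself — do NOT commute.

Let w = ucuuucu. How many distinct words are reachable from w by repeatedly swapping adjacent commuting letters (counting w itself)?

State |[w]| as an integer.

0(u) covers ∅
1(c) covers ∅
2(u) covers 0:u
3(u) covers 2:u
4(u) covers 3:u
5(c) covers 1:c
6(u) covers 4:u
floor of heap: 0:u, 1:c
completions by unplaced set U, small U first (add the entries for U minus each lowest piece of U):
  |U|=1: {5}:1  {6}:1
  |U|=2: {1,5}:1  {4,6}:1  {5,6}:2
  |U|=3: {1,5,6}:3  {3,4,6}:1  {4,5,6}:3
  |U|=4: {1,4,5,6}:6  {2,3,4,6}:1  {3,4,5,6}:4
  |U|=5: {0,2,3,4,6}:1  {1,3,4,5,6}:10  {2,3,4,5,6}:5
  start at 0(u): 15
  start at 1(c): 6
sum over floor = 21

21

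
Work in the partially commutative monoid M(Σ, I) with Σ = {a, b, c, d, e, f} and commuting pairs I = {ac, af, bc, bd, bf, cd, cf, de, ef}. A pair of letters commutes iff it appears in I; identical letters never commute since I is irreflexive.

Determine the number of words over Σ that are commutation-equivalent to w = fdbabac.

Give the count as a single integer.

21

drop 0:f onto floor
drop 1:d onto {0:f}
drop 2:b onto floor
drop 3:a onto {1:d, 2:b}
drop 4:b onto {3:a}
drop 5:a onto {4:b}
drop 6:c onto floor
ground layer = {0:f, 2:b, 6:c}
drop-orders for the pieces not yet dropped (sum over which currently-grounded one goes next):
  1 to go: {5} 1  {6} 1
  2 to go: {4,5} 1  {5,6} 2
  3 to go: {3,4,5} 1  {4,5,6} 3
  4 to go: {1,3,4,5} 1  {2,3,4,5} 1  {3,4,5,6} 4
  5 to go: {0,1,3,4,5} 1  {1,2,3,4,5} 2  {1,3,4,5,6} 5  {2,3,4,5,6} 5
  if 0:f drops first: 12 orders
  if 2:b drops first: 6 orders
  if 6:c drops first: 3 orders
heap linearizations: 21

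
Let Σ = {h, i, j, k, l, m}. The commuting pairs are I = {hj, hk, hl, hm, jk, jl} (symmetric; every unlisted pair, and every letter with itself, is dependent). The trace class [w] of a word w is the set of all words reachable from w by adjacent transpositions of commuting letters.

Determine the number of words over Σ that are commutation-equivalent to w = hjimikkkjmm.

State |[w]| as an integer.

8

#0=h has no predecessor
#1=j has no predecessor
#2=i depends on [0:h, 1:j]
#3=m depends on [2:i]
#4=i depends on [3:m]
#5=k depends on [4:i]
#6=k depends on [5:k]
#7=k depends on [6:k]
#8=j depends on [4:i]
#9=m depends on [7:k, 8:j]
#10=m depends on [9:m]
sources: [0:h, 1:j]
N(rest) = Σ N(rest − s) over sources s of rest; N(one piece) = 1:
  size 1 → [10]=1
  size 2 → [9,10]=1
  size 3 → [7,9,10]=1  [8,9,10]=1
  size 4 → [6,7,9,10]=1  [7,8,9,10]=2
  size 5 → [5,6,7,9,10]=1  [6,7,8,9,10]=3
  size 6 → [5,6,7,8,9,10]=4
  size 7 → [4,5,6,7,8,9,10]=4
  size 8 → [3,4,5,6,7,8,9,10]=4
  size 9 → [2,3,4,5,6,7,8,9,10]=4
  first=0(h) contributes 4
  first=1(j) contributes 4
|[w]| = 8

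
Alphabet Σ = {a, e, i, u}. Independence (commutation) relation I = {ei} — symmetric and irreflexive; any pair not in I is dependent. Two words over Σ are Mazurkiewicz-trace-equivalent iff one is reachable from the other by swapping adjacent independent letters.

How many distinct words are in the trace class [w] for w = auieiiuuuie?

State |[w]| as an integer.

piece 0:a — minimal
piece 1:u rests on {0:a}
piece 2:i rests on {1:u}
piece 3:e rests on {1:u}
piece 4:i rests on {2:i}
piece 5:i rests on {4:i}
piece 6:u rests on {3:e, 5:i}
piece 7:u rests on {6:u}
piece 8:u rests on {7:u}
piece 9:i rests on {8:u}
piece 10:e rests on {8:u}
minimal pieces: {0:a}
ways to finish when only these pieces remain (= sum over removing one remaining piece with nothing left below it):
  1 left: {9}→1  {10}→1
  2 left: {9,10}→2
  3 left: {8,9,10}→2
  4 left: {7,8,9,10}→2
  5 left: {6,7,8,9,10}→2
  6 left: {3,6,7,8,9,10}→2  {5,6,7,8,9,10}→2
  7 left: {3,5,6,7,8,9,10}→4  {4,5,6,7,8,9,10}→2
  8 left: {2,4,5,6,7,8,9,10}→2  {3,4,5,6,7,8,9,10}→6
  9 left: {2,3,4,5,6,7,8,9,10}→8
  placing 0:a first → 8 extensions

8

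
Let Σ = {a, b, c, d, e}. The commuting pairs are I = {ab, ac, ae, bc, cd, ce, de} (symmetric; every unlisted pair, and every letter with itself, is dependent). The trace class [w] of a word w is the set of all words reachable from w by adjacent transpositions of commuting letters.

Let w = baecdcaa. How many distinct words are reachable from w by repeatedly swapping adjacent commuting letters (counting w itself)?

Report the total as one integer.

252

drop 0:b onto floor
drop 1:a onto floor
drop 2:e onto {0:b}
drop 3:c onto floor
drop 4:d onto {0:b, 1:a}
drop 5:c onto {3:c}
drop 6:a onto {4:d}
drop 7:a onto {6:a}
ground layer = {0:b, 1:a, 3:c}
drop-orders for the pieces not yet dropped (sum over which currently-grounded one goes next):
  1 to go: {2} 1  {5} 1  {7} 1
  2 to go: {2,5} 2  {2,7} 2  {3,5} 1  {5,7} 2  {6,7} 1
  3 to go: {2,3,5} 3  {2,5,7} 6  {2,6,7} 3  {3,5,7} 3  {4,6,7} 1  {5,6,7} 3
  4 to go: {1,4,6,7} 1  {2,3,5,7} 12  {2,4,6,7} 4  {2,5,6,7} 12  {3,5,6,7} 6  {4,5,6,7} 4
  5 to go: {0,2,4,6,7} 4  {1,2,4,6,7} 5  {1,4,5,6,7} 5  {2,3,5,6,7} 30  {2,4,5,6,7} 20  {3,4,5,6,7} 10
  6 to go: {0,1,2,4,6,7} 9  {0,2,4,5,6,7} 24  {1,2,4,5,6,7} 30  {1,3,4,5,6,7} 15  {2,3,4,5,6,7} 60
  if 0:b drops first: 105 orders
  if 1:a drops first: 84 orders
  if 3:c drops first: 63 orders
heap linearizations: 252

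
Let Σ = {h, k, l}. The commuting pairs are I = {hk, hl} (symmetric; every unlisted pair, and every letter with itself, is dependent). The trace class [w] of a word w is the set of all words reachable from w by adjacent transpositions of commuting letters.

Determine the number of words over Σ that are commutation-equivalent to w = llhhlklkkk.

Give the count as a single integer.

45

drop 0:l onto floor
drop 1:l onto {0:l}
drop 2:h onto floor
drop 3:h onto {2:h}
drop 4:l onto {1:l}
drop 5:k onto {4:l}
drop 6:l onto {5:k}
drop 7:k onto {6:l}
drop 8:k onto {7:k}
drop 9:k onto {8:k}
ground layer = {0:l, 2:h}
drop-orders for the pieces not yet dropped (sum over which currently-grounded one goes next):
  1 to go: {3} 1  {9} 1
  2 to go: {2,3} 1  {3,9} 2  {8,9} 1
  3 to go: {2,3,9} 3  {3,8,9} 3  {7,8,9} 1
  4 to go: {2,3,8,9} 6  {3,7,8,9} 4  {6,7,8,9} 1
  5 to go: {2,3,7,8,9} 10  {3,6,7,8,9} 5  {5,6,7,8,9} 1
  6 to go: {2,3,6,7,8,9} 15  {3,5,6,7,8,9} 6  {4,5,6,7,8,9} 1
  7 to go: {1,4,5,6,7,8,9} 1  {2,3,5,6,7,8,9} 21  {3,4,5,6,7,8,9} 7
  8 to go: {0,1,4,5,6,7,8,9} 1  {1,3,4,5,6,7,8,9} 8  {2,3,4,5,6,7,8,9} 28
  if 0:l drops first: 36 orders
  if 2:h drops first: 9 orders
heap linearizations: 45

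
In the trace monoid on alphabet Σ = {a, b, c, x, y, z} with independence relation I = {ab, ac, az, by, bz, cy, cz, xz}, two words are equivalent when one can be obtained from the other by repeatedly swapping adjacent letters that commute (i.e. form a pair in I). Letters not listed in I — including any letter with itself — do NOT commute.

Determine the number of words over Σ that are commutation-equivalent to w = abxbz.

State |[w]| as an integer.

10

0(a) covers ∅
1(b) covers ∅
2(x) covers 0:a, 1:b
3(b) covers 2:x
4(z) covers ∅
floor of heap: 0:a, 1:b, 4:z
completions by unplaced set U, small U first (add the entries for U minus each lowest piece of U):
  |U|=1: {3}:1  {4}:1
  |U|=2: {2,3}:1  {3,4}:2
  |U|=3: {0,2,3}:1  {1,2,3}:1  {2,3,4}:3
  start at 0(a): 4
  start at 1(b): 4
  start at 4(z): 2
sum over floor = 10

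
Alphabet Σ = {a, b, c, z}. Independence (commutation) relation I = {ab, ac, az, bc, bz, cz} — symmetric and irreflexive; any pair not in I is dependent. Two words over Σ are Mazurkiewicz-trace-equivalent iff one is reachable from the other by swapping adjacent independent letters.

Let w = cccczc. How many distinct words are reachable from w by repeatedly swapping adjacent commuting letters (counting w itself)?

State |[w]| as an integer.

6

#0=c has no predecessor
#1=c depends on [0:c]
#2=c depends on [1:c]
#3=c depends on [2:c]
#4=z has no predecessor
#5=c depends on [3:c]
sources: [0:c, 4:z]
N(rest) = Σ N(rest − s) over sources s of rest; N(one piece) = 1:
  size 1 → [4]=1  [5]=1
  size 2 → [3,5]=1  [4,5]=2
  size 3 → [2,3,5]=1  [3,4,5]=3
  size 4 → [1,2,3,5]=1  [2,3,4,5]=4
  first=0(c) contributes 5
  first=4(z) contributes 1
|[w]| = 6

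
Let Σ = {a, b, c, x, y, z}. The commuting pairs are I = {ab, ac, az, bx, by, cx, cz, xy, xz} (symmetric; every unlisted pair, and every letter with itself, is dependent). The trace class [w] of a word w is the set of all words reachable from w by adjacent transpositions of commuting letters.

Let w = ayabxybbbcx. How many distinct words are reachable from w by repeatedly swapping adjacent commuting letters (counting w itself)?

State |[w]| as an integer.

#0=a has no predecessor
#1=y depends on [0:a]
#2=a depends on [1:y]
#3=b has no predecessor
#4=x depends on [2:a]
#5=y depends on [2:a]
#6=b depends on [3:b]
#7=b depends on [6:b]
#8=b depends on [7:b]
#9=c depends on [5:y, 8:b]
#10=x depends on [4:x]
sources: [0:a, 3:b]
N(rest) = Σ N(rest − s) over sources s of rest; N(one piece) = 1:
  size 1 → [9]=1  [10]=1
  size 2 → [4,10]=1  [5,9]=1  [8,9]=1  [9,10]=2
  size 3 → [4,9,10]=3  [5,8,9]=2  [5,9,10]=3  [7,8,9]=1  [8,9,10]=3
  size 4 → [4,5,9,10]=6  [4,8,9,10]=6  [5,7,8,9]=3  [5,8,9,10]=8  [6,7,8,9]=1  [7,8,9,10]=4
  size 5 → [2,4,5,9,10]=6  [3,6,7,8,9]=1  [4,5,8,9,10]=20  [4,7,8,9,10]=10  [5,6,7,8,9]=4  [5,7,8,9,10]=15  [6,7,8,9,10]=5
  size 6 → [1,2,4,5,9,10]=6  [2,4,5,8,9,10]=26  [3,5,6,7,8,9]=5  [3,6,7,8,9,10]=6  [4,5,7,8,9,10]=45  [4,6,7,8,9,10]=15  [5,6,7,8,9,10]=24
  size 7 → [0,1,2,4,5,9,10]=6  [1,2,4,5,8,9,10]=32  [2,4,5,7,8,9,10]=71  [3,4,6,7,8,9,10]=21  [3,5,6,7,8,9,10]=35  [4,5,6,7,8,9,10]=84
  size 8 → [0,1,2,4,5,8,9,10]=38  [1,2,4,5,7,8,9,10]=103  [2,4,5,6,7,8,9,10]=155  [3,4,5,6,7,8,9,10]=140
  size 9 → [0,1,2,4,5,7,8,9,10]=141  [1,2,4,5,6,7,8,9,10]=258  [2,3,4,5,6,7,8,9,10]=295
  first=0(a) contributes 553
  first=3(b) contributes 399
|[w]| = 952

952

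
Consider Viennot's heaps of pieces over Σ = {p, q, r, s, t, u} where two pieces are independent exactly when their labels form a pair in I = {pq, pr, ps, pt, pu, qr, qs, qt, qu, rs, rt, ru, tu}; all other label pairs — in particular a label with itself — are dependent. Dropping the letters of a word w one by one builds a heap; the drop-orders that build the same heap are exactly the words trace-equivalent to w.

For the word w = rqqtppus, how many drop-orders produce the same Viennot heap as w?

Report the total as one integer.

3360

piece 0:r — minimal
piece 1:q — minimal
piece 2:q rests on {1:q}
piece 3:t — minimal
piece 4:p — minimal
piece 5:p rests on {4:p}
piece 6:u — minimal
piece 7:s rests on {3:t, 6:u}
minimal pieces: {0:r, 1:q, 3:t, 4:p, 6:u}
ways to finish when only these pieces remain (= sum over removing one remaining piece with nothing left below it):
  1 left: {0}→1  {2}→1  {5}→1  {7}→1
  2 left: {0,2}→2  {0,5}→2  {0,7}→2  {1,2}→1  {2,5}→2  {2,7}→2  {3,7}→1  {4,5}→1  {5,7}→2  {6,7}→1
  3 left: {0,1,2}→3  {0,2,5}→6  {0,2,7}→6  {0,3,7}→3  {0,4,5}→3  {0,5,7}→6  {0,6,7}→3  {1,2,5}→3  {1,2,7}→3  {2,3,7}→3  {2,4,5}→3  {2,5,7}→6  {2,6,7}→3  {3,5,7}→3  {3,6,7}→2  {4,5,7}→3  {5,6,7}→3
  4 left: {0,1,2,5}→12  {0,1,2,7}→12  {0,2,3,7}→12  {0,2,4,5}→12  {0,2,5,7}→24  {0,2,6,7}→12  {0,3,5,7}→12  {0,3,6,7}→8  {0,4,5,7}→12  {0,5,6,7}→12  {1,2,3,7}→6  {1,2,4,5}→6  {1,2,5,7}→12  {1,2,6,7}→6  {2,3,5,7}→12  {2,3,6,7}→8  {2,4,5,7}→12  {2,5,6,7}→12  {3,4,5,7}→6  {3,5,6,7}→8  {4,5,6,7}→6
  5 left: {0,1,2,3,7}→30  {0,1,2,4,5}→30  {0,1,2,5,7}→60  {0,1,2,6,7}→30  {0,2,3,5,7}→60  {0,2,3,6,7}→40  {0,2,4,5,7}→60  {0,2,5,6,7}→60  {0,3,4,5,7}→30  {0,3,5,6,7}→40  {0,4,5,6,7}→30  {1,2,3,5,7}→30  {1,2,3,6,7}→20  {1,2,4,5,7}→30  {1,2,5,6,7}→30  {2,3,4,5,7}→30  {2,3,5,6,7}→40  {2,4,5,6,7}→30  {3,4,5,6,7}→20
  6 left: {0,1,2,3,5,7}→180  {0,1,2,3,6,7}→120  {0,1,2,4,5,7}→180  {0,1,2,5,6,7}→180  {0,2,3,4,5,7}→180  {0,2,3,5,6,7}→240  {0,2,4,5,6,7}→180  {0,3,4,5,6,7}→120  {1,2,3,4,5,7}→90  {1,2,3,5,6,7}→120  {1,2,4,5,6,7}→90  {2,3,4,5,6,7}→120
  placing 0:r first → 420 extensions
  placing 1:q first → 840 extensions
  placing 3:t first → 630 extensions
  placing 4:p first → 840 extensions
  placing 6:u first → 630 extensions
total linear extensions = 3360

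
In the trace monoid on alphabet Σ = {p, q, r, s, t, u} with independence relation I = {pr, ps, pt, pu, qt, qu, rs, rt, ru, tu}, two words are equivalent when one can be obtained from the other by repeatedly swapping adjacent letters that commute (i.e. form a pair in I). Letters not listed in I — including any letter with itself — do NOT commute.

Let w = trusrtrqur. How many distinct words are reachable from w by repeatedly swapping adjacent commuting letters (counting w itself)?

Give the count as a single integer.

drop 0:t onto floor
drop 1:r onto floor
drop 2:u onto floor
drop 3:s onto {0:t, 2:u}
drop 4:r onto {1:r}
drop 5:t onto {3:s}
drop 6:r onto {4:r}
drop 7:q onto {3:s, 6:r}
drop 8:u onto {3:s}
drop 9:r onto {7:q}
ground layer = {0:t, 1:r, 2:u}
drop-orders for the pieces not yet dropped (sum over which currently-grounded one goes next):
  1 to go: {5} 1  {8} 1  {9} 1
  2 to go: {5,8} 2  {5,9} 2  {7,9} 1  {8,9} 2
  3 to go: {5,7,9} 3  {5,8,9} 6  {6,7,9} 1  {7,8,9} 3
  4 to go: {4,6,7,9} 1  {5,6,7,9} 4  {5,7,8,9} 12  {6,7,8,9} 4
  5 to go: {1,4,6,7,9} 1  {3,5,7,8,9} 12  {4,5,6,7,9} 5  {4,6,7,8,9} 5  {5,6,7,8,9} 20
  6 to go: {0,3,5,7,8,9} 12  {1,4,5,6,7,9} 6  {1,4,6,7,8,9} 6  {2,3,5,7,8,9} 12  {3,5,6,7,8,9} 32  {4,5,6,7,8,9} 30
  7 to go: {0,2,3,5,7,8,9} 24  {0,3,5,6,7,8,9} 44  {1,4,5,6,7,8,9} 42  {2,3,5,6,7,8,9} 44  {3,4,5,6,7,8,9} 62
  8 to go: {0,2,3,5,6,7,8,9} 112  {0,3,4,5,6,7,8,9} 106  {1,3,4,5,6,7,8,9} 104  {2,3,4,5,6,7,8,9} 106
  if 0:t drops first: 210 orders
  if 1:r drops first: 324 orders
  if 2:u drops first: 210 orders
heap linearizations: 744

744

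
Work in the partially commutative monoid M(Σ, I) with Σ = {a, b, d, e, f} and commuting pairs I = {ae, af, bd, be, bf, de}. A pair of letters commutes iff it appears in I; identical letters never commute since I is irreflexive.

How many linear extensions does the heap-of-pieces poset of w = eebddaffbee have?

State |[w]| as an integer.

663

#0=e has no predecessor
#1=e depends on [0:e]
#2=b has no predecessor
#3=d has no predecessor
#4=d depends on [3:d]
#5=a depends on [2:b, 4:d]
#6=f depends on [1:e, 4:d]
#7=f depends on [6:f]
#8=b depends on [5:a]
#9=e depends on [7:f]
#10=e depends on [9:e]
sources: [0:e, 2:b, 3:d]
N(rest) = Σ N(rest − s) over sources s of rest; N(one piece) = 1:
  size 1 → [8]=1  [10]=1
  size 2 → [5,8]=1  [8,10]=2  [9,10]=1
  size 3 → [2,5,8]=1  [5,8,10]=3  [7,9,10]=1  [8,9,10]=3
  size 4 → [2,5,8,10]=4  [5,8,9,10]=6  [6,7,9,10]=1  [7,8,9,10]=4
  size 5 → [1,6,7,9,10]=1  [2,5,8,9,10]=10  [5,7,8,9,10]=10  [6,7,8,9,10]=5
  size 6 → [0,1,6,7,9,10]=1  [1,6,7,8,9,10]=6  [2,5,7,8,9,10]=20  [5,6,7,8,9,10]=15
  size 7 → [0,1,6,7,8,9,10]=7  [1,5,6,7,8,9,10]=21  [2,5,6,7,8,9,10]=35  [4,5,6,7,8,9,10]=15
  size 8 → [0,1,5,6,7,8,9,10]=28  [1,2,5,6,7,8,9,10]=56  [1,4,5,6,7,8,9,10]=36  [2,4,5,6,7,8,9,10]=50  [3,4,5,6,7,8,9,10]=15
  size 9 → [0,1,2,5,6,7,8,9,10]=84  [0,1,4,5,6,7,8,9,10]=64  [1,2,4,5,6,7,8,9,10]=142  [1,3,4,5,6,7,8,9,10]=51  [2,3,4,5,6,7,8,9,10]=65
  first=0(e) contributes 258
  first=2(b) contributes 115
  first=3(d) contributes 290
|[w]| = 663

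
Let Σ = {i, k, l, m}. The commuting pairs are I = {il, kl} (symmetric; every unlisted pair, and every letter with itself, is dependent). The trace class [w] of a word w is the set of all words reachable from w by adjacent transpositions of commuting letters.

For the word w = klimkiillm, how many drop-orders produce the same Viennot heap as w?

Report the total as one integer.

drop 0:k onto floor
drop 1:l onto floor
drop 2:i onto {0:k}
drop 3:m onto {1:l, 2:i}
drop 4:k onto {3:m}
drop 5:i onto {4:k}
drop 6:i onto {5:i}
drop 7:l onto {3:m}
drop 8:l onto {7:l}
drop 9:m onto {6:i, 8:l}
ground layer = {0:k, 1:l}
drop-orders for the pieces not yet dropped (sum over which currently-grounded one goes next):
  1 to go: {9} 1
  2 to go: {6,9} 1  {8,9} 1
  3 to go: {5,6,9} 1  {6,8,9} 2  {7,8,9} 1
  4 to go: {4,5,6,9} 1  {5,6,8,9} 3  {6,7,8,9} 3
  5 to go: {4,5,6,8,9} 4  {5,6,7,8,9} 6
  6 to go: {4,5,6,7,8,9} 10
  7 to go: {3,4,5,6,7,8,9} 10
  8 to go: {1,3,4,5,6,7,8,9} 10  {2,3,4,5,6,7,8,9} 10
  if 0:k drops first: 20 orders
  if 1:l drops first: 10 orders
heap linearizations: 30

30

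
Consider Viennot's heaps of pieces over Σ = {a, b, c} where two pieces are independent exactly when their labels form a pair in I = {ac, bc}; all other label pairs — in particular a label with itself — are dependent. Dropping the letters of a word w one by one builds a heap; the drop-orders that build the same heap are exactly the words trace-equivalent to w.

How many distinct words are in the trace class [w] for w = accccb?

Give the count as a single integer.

drop 0:a onto floor
drop 1:c onto floor
drop 2:c onto {1:c}
drop 3:c onto {2:c}
drop 4:c onto {3:c}
drop 5:b onto {0:a}
ground layer = {0:a, 1:c}
drop-orders for the pieces not yet dropped (sum over which currently-grounded one goes next):
  1 to go: {4} 1  {5} 1
  2 to go: {0,5} 1  {3,4} 1  {4,5} 2
  3 to go: {0,4,5} 3  {2,3,4} 1  {3,4,5} 3
  4 to go: {0,3,4,5} 6  {1,2,3,4} 1  {2,3,4,5} 4
  if 0:a drops first: 5 orders
  if 1:c drops first: 10 orders
heap linearizations: 15

15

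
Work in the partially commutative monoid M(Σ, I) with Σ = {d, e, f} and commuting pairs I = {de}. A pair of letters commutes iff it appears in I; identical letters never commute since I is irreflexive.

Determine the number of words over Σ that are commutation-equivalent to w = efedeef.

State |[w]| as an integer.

4

drop 0:e onto floor
drop 1:f onto {0:e}
drop 2:e onto {1:f}
drop 3:d onto {1:f}
drop 4:e onto {2:e}
drop 5:e onto {4:e}
drop 6:f onto {3:d, 5:e}
ground layer = {0:e}
drop-orders for the pieces not yet dropped (sum over which currently-grounded one goes next):
  1 to go: {6} 1
  2 to go: {3,6} 1  {5,6} 1
  3 to go: {3,5,6} 2  {4,5,6} 1
  4 to go: {2,4,5,6} 1  {3,4,5,6} 3
  5 to go: {2,3,4,5,6} 4
  if 0:e drops first: 4 orders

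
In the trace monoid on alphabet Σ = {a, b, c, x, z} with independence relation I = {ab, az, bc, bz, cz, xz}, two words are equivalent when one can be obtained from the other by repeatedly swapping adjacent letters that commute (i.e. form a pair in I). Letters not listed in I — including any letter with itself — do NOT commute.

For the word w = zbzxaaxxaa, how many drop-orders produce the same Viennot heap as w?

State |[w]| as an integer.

45

#0=z has no predecessor
#1=b has no predecessor
#2=z depends on [0:z]
#3=x depends on [1:b]
#4=a depends on [3:x]
#5=a depends on [4:a]
#6=x depends on [5:a]
#7=x depends on [6:x]
#8=a depends on [7:x]
#9=a depends on [8:a]
sources: [0:z, 1:b]
N(rest) = Σ N(rest − s) over sources s of rest; N(one piece) = 1:
  size 1 → [2]=1  [9]=1
  size 2 → [0,2]=1  [2,9]=2  [8,9]=1
  size 3 → [0,2,9]=3  [2,8,9]=3  [7,8,9]=1
  size 4 → [0,2,8,9]=6  [2,7,8,9]=4  [6,7,8,9]=1
  size 5 → [0,2,7,8,9]=10  [2,6,7,8,9]=5  [5,6,7,8,9]=1
  size 6 → [0,2,6,7,8,9]=15  [2,5,6,7,8,9]=6  [4,5,6,7,8,9]=1
  size 7 → [0,2,5,6,7,8,9]=21  [2,4,5,6,7,8,9]=7  [3,4,5,6,7,8,9]=1
  size 8 → [0,2,4,5,6,7,8,9]=28  [1,3,4,5,6,7,8,9]=1  [2,3,4,5,6,7,8,9]=8
  first=0(z) contributes 9
  first=1(b) contributes 36
|[w]| = 45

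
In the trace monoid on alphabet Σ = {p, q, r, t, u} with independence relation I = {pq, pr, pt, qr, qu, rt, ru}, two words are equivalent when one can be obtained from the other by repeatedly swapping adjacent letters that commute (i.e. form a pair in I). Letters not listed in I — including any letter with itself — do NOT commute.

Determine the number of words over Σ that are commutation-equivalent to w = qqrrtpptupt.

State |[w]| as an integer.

piece 0:q — minimal
piece 1:q rests on {0:q}
piece 2:r — minimal
piece 3:r rests on {2:r}
piece 4:t rests on {1:q}
piece 5:p — minimal
piece 6:p rests on {5:p}
piece 7:t rests on {4:t}
piece 8:u rests on {6:p, 7:t}
piece 9:p rests on {8:u}
piece 10:t rests on {8:u}
minimal pieces: {0:q, 2:r, 5:p}
ways to finish when only these pieces remain (= sum over removing one remaining piece with nothing left below it):
  1 left: {3}→1  {9}→1  {10}→1
  2 left: {2,3}→1  {3,9}→2  {3,10}→2  {9,10}→2
  3 left: {2,3,9}→3  {2,3,10}→3  {3,9,10}→6  {8,9,10}→2
  4 left: {2,3,9,10}→12  {3,8,9,10}→8  {6,8,9,10}→2  {7,8,9,10}→2
  5 left: {2,3,8,9,10}→20  {3,6,8,9,10}→10  {3,7,8,9,10}→10  {4,7,8,9,10}→2  {5,6,8,9,10}→2  {6,7,8,9,10}→4
  6 left: {1,4,7,8,9,10}→2  {2,3,6,8,9,10}→30  {2,3,7,8,9,10}→30  {3,4,7,8,9,10}→12  {3,5,6,8,9,10}→12  {3,6,7,8,9,10}→24  {4,6,7,8,9,10}→6  {5,6,7,8,9,10}→6
  7 left: {0,1,4,7,8,9,10}→2  {1,3,4,7,8,9,10}→14  {1,4,6,7,8,9,10}→8  {2,3,4,7,8,9,10}→42  {2,3,5,6,8,9,10}→42  {2,3,6,7,8,9,10}→84  {3,4,6,7,8,9,10}→42  {3,5,6,7,8,9,10}→42  {4,5,6,7,8,9,10}→12
  8 left: {0,1,3,4,7,8,9,10}→16  {0,1,4,6,7,8,9,10}→10  {1,2,3,4,7,8,9,10}→56  {1,3,4,6,7,8,9,10}→64  {1,4,5,6,7,8,9,10}→20  {2,3,4,6,7,8,9,10}→168  {2,3,5,6,7,8,9,10}→168  {3,4,5,6,7,8,9,10}→96
  9 left: {0,1,2,3,4,7,8,9,10}→72  {0,1,3,4,6,7,8,9,10}→90  {0,1,4,5,6,7,8,9,10}→30  {1,2,3,4,6,7,8,9,10}→288  {1,3,4,5,6,7,8,9,10}→180  {2,3,4,5,6,7,8,9,10}→432
  placing 0:q first → 900 extensions
  placing 2:r first → 300 extensions
  placing 5:p first → 450 extensions
total linear extensions = 1650

1650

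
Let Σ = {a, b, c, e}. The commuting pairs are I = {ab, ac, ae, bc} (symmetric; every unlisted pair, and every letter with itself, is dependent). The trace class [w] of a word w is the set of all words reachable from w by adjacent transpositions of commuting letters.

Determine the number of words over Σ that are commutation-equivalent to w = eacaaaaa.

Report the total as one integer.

#0=e has no predecessor
#1=a has no predecessor
#2=c depends on [0:e]
#3=a depends on [1:a]
#4=a depends on [3:a]
#5=a depends on [4:a]
#6=a depends on [5:a]
#7=a depends on [6:a]
sources: [0:e, 1:a]
N(rest) = Σ N(rest − s) over sources s of rest; N(one piece) = 1:
  size 1 → [2]=1  [7]=1
  size 2 → [0,2]=1  [2,7]=2  [6,7]=1
  size 3 → [0,2,7]=3  [2,6,7]=3  [5,6,7]=1
  size 4 → [0,2,6,7]=6  [2,5,6,7]=4  [4,5,6,7]=1
  size 5 → [0,2,5,6,7]=10  [2,4,5,6,7]=5  [3,4,5,6,7]=1
  size 6 → [0,2,4,5,6,7]=15  [1,3,4,5,6,7]=1  [2,3,4,5,6,7]=6
  first=0(e) contributes 7
  first=1(a) contributes 21
|[w]| = 28

28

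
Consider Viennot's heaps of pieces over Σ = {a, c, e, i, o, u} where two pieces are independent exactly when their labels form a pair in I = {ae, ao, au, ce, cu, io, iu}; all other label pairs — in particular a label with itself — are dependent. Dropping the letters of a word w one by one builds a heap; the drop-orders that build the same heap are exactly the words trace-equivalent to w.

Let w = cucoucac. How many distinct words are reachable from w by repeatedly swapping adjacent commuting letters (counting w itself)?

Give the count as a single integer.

12

#0=c has no predecessor
#1=u has no predecessor
#2=c depends on [0:c]
#3=o depends on [1:u, 2:c]
#4=u depends on [3:o]
#5=c depends on [3:o]
#6=a depends on [5:c]
#7=c depends on [6:a]
sources: [0:c, 1:u]
N(rest) = Σ N(rest − s) over sources s of rest; N(one piece) = 1:
  size 1 → [4]=1  [7]=1
  size 2 → [4,7]=2  [6,7]=1
  size 3 → [4,6,7]=3  [5,6,7]=1
  size 4 → [4,5,6,7]=4
  size 5 → [3,4,5,6,7]=4
  size 6 → [1,3,4,5,6,7]=4  [2,3,4,5,6,7]=4
  first=0(c) contributes 8
  first=1(u) contributes 4
|[w]| = 12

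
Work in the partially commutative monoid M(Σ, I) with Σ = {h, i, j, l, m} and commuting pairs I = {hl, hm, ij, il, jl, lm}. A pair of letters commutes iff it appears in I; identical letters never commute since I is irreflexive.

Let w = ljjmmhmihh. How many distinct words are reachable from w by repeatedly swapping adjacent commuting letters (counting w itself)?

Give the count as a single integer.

40

piece 0:l — minimal
piece 1:j — minimal
piece 2:j rests on {1:j}
piece 3:m rests on {2:j}
piece 4:m rests on {3:m}
piece 5:h rests on {2:j}
piece 6:m rests on {4:m}
piece 7:i rests on {5:h, 6:m}
piece 8:h rests on {7:i}
piece 9:h rests on {8:h}
minimal pieces: {0:l, 1:j}
ways to finish when only these pieces remain (= sum over removing one remaining piece with nothing left below it):
  1 left: {0}→1  {9}→1
  2 left: {0,9}→2  {8,9}→1
  3 left: {0,8,9}→3  {7,8,9}→1
  4 left: {0,7,8,9}→4  {5,7,8,9}→1  {6,7,8,9}→1
  5 left: {0,5,7,8,9}→5  {0,6,7,8,9}→5  {4,6,7,8,9}→1  {5,6,7,8,9}→2
  6 left: {0,4,6,7,8,9}→6  {0,5,6,7,8,9}→12  {3,4,6,7,8,9}→1  {4,5,6,7,8,9}→3
  7 left: {0,3,4,6,7,8,9}→7  {0,4,5,6,7,8,9}→21  {3,4,5,6,7,8,9}→4
  8 left: {0,3,4,5,6,7,8,9}→32  {2,3,4,5,6,7,8,9}→4
  placing 0:l first → 4 extensions
  placing 1:j first → 36 extensions
total linear extensions = 40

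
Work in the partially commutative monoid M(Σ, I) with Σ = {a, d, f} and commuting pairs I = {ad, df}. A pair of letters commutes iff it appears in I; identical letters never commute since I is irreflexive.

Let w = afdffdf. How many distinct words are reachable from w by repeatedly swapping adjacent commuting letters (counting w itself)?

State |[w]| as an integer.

#0=a has no predecessor
#1=f depends on [0:a]
#2=d has no predecessor
#3=f depends on [1:f]
#4=f depends on [3:f]
#5=d depends on [2:d]
#6=f depends on [4:f]
sources: [0:a, 2:d]
N(rest) = Σ N(rest − s) over sources s of rest; N(one piece) = 1:
  size 1 → [5]=1  [6]=1
  size 2 → [2,5]=1  [4,6]=1  [5,6]=2
  size 3 → [2,5,6]=3  [3,4,6]=1  [4,5,6]=3
  size 4 → [1,3,4,6]=1  [2,4,5,6]=6  [3,4,5,6]=4
  size 5 → [0,1,3,4,6]=1  [1,3,4,5,6]=5  [2,3,4,5,6]=10
  first=0(a) contributes 15
  first=2(d) contributes 6
|[w]| = 21

21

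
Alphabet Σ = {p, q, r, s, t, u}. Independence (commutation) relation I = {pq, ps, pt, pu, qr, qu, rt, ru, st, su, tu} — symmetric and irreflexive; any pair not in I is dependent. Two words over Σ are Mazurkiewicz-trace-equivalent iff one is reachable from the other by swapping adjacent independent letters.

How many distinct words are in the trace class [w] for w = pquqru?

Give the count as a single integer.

90

drop 0:p onto floor
drop 1:q onto floor
drop 2:u onto floor
drop 3:q onto {1:q}
drop 4:r onto {0:p}
drop 5:u onto {2:u}
ground layer = {0:p, 1:q, 2:u}
drop-orders for the pieces not yet dropped (sum over which currently-grounded one goes next):
  1 to go: {3} 1  {4} 1  {5} 1
  2 to go: {0,4} 1  {1,3} 1  {2,5} 1  {3,4} 2  {3,5} 2  {4,5} 2
  3 to go: {0,3,4} 3  {0,4,5} 3  {1,3,4} 3  {1,3,5} 3  {2,3,5} 3  {2,4,5} 3  {3,4,5} 6
  4 to go: {0,1,3,4} 6  {0,2,4,5} 6  {0,3,4,5} 12  {1,2,3,5} 6  {1,3,4,5} 12  {2,3,4,5} 12
  if 0:p drops first: 30 orders
  if 1:q drops first: 30 orders
  if 2:u drops first: 30 orders
heap linearizations: 90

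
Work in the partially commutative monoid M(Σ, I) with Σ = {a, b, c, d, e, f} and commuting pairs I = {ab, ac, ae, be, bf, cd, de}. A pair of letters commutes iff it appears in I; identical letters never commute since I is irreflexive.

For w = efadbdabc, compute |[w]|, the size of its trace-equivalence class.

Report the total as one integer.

3

0(e) covers ∅
1(f) covers 0:e
2(a) covers 1:f
3(d) covers 2:a
4(b) covers 3:d
5(d) covers 4:b
6(a) covers 5:d
7(b) covers 5:d
8(c) covers 7:b
floor of heap: 0:e
completions by unplaced set U, small U first (add the entries for U minus each lowest piece of U):
  |U|=1: {6}:1  {8}:1
  |U|=2: {6,8}:2  {7,8}:1
  |U|=3: {6,7,8}:3
  |U|=4: {5,6,7,8}:3
  |U|=5: {4,5,6,7,8}:3
  |U|=6: {3,4,5,6,7,8}:3
  |U|=7: {2,3,4,5,6,7,8}:3
  start at 0(e): 3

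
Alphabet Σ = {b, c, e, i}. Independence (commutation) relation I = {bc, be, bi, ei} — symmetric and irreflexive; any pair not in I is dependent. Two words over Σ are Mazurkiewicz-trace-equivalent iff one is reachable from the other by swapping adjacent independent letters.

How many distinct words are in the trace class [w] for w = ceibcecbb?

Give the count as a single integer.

168

0(c) covers ∅
1(e) covers 0:c
2(i) covers 0:c
3(b) covers ∅
4(c) covers 1:e, 2:i
5(e) covers 4:c
6(c) covers 5:e
7(b) covers 3:b
8(b) covers 7:b
floor of heap: 0:c, 3:b
completions by unplaced set U, small U first (add the entries for U minus each lowest piece of U):
  |U|=1: {6}:1  {8}:1
  |U|=2: {5,6}:1  {6,8}:2  {7,8}:1
  |U|=3: {3,7,8}:1  {4,5,6}:1  {5,6,8}:3  {6,7,8}:3
  |U|=4: {1,4,5,6}:1  {2,4,5,6}:1  {3,6,7,8}:4  {4,5,6,8}:4  {5,6,7,8}:6
  |U|=5: {1,2,4,5,6}:2  {1,4,5,6,8}:5  {2,4,5,6,8}:5  {3,5,6,7,8}:10  {4,5,6,7,8}:10
  |U|=6: {0,1,2,4,5,6}:2  {1,2,4,5,6,8}:12  {1,4,5,6,7,8}:15  {2,4,5,6,7,8}:15  {3,4,5,6,7,8}:20
  |U|=7: {0,1,2,4,5,6,8}:14  {1,2,4,5,6,7,8}:42  {1,3,4,5,6,7,8}:35  {2,3,4,5,6,7,8}:35
  start at 0(c): 112
  start at 3(b): 56
sum over floor = 168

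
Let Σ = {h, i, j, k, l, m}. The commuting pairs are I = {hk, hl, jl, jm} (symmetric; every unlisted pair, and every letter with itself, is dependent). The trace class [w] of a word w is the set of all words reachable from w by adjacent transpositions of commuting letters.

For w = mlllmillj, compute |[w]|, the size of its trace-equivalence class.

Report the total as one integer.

3

drop 0:m onto floor
drop 1:l onto {0:m}
drop 2:l onto {1:l}
drop 3:l onto {2:l}
drop 4:m onto {3:l}
drop 5:i onto {4:m}
drop 6:l onto {5:i}
drop 7:l onto {6:l}
drop 8:j onto {5:i}
ground layer = {0:m}
drop-orders for the pieces not yet dropped (sum over which currently-grounded one goes next):
  1 to go: {7} 1  {8} 1
  2 to go: {6,7} 1  {7,8} 2
  3 to go: {6,7,8} 3
  4 to go: {5,6,7,8} 3
  5 to go: {4,5,6,7,8} 3
  6 to go: {3,4,5,6,7,8} 3
  7 to go: {2,3,4,5,6,7,8} 3
  if 0:m drops first: 3 orders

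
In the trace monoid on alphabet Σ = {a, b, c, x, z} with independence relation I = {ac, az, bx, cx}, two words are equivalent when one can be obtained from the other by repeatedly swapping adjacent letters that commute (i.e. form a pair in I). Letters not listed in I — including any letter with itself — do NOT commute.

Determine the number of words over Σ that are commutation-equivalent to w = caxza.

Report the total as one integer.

piece 0:c — minimal
piece 1:a — minimal
piece 2:x rests on {1:a}
piece 3:z rests on {0:c, 2:x}
piece 4:a rests on {2:x}
minimal pieces: {0:c, 1:a}
ways to finish when only these pieces remain (= sum over removing one remaining piece with nothing left below it):
  1 left: {3}→1  {4}→1
  2 left: {0,3}→1  {3,4}→2
  3 left: {0,3,4}→3  {2,3,4}→2
  placing 0:c first → 2 extensions
  placing 1:a first → 5 extensions
total linear extensions = 7

7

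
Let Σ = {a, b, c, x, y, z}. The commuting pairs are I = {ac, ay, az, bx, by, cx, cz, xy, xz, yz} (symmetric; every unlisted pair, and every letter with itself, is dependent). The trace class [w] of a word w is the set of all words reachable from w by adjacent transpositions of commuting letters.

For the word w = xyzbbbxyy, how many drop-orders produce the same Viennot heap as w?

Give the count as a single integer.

piece 0:x — minimal
piece 1:y — minimal
piece 2:z — minimal
piece 3:b rests on {2:z}
piece 4:b rests on {3:b}
piece 5:b rests on {4:b}
piece 6:x rests on {0:x}
piece 7:y rests on {1:y}
piece 8:y rests on {7:y}
minimal pieces: {0:x, 1:y, 2:z}
ways to finish when only these pieces remain (= sum over removing one remaining piece with nothing left below it):
  1 left: {5}→1  {6}→1  {8}→1
  2 left: {0,6}→1  {4,5}→1  {5,6}→2  {5,8}→2  {6,8}→2  {7,8}→1
  3 left: {0,5,6}→3  {0,6,8}→3  {1,7,8}→1  {3,4,5}→1  {4,5,6}→3  {4,5,8}→3  {5,6,8}→6  {5,7,8}→3  {6,7,8}→3
  4 left: {0,4,5,6}→6  {0,5,6,8}→12  {0,6,7,8}→6  {1,5,7,8}→4  {1,6,7,8}→4  {2,3,4,5}→1  {3,4,5,6}→4  {3,4,5,8}→4  {4,5,6,8}→12  {4,5,7,8}→6  {5,6,7,8}→12
  5 left: {0,1,6,7,8}→10  {0,3,4,5,6}→10  {0,4,5,6,8}→30  {0,5,6,7,8}→30  {1,4,5,7,8}→10  {1,5,6,7,8}→20  {2,3,4,5,6}→5  {2,3,4,5,8}→5  {3,4,5,6,8}→20  {3,4,5,7,8}→10  {4,5,6,7,8}→30
  6 left: {0,1,5,6,7,8}→60  {0,2,3,4,5,6}→15  {0,3,4,5,6,8}→60  {0,4,5,6,7,8}→90  {1,3,4,5,7,8}→20  {1,4,5,6,7,8}→60  {2,3,4,5,6,8}→30  {2,3,4,5,7,8}→15  {3,4,5,6,7,8}→60
  7 left: {0,1,4,5,6,7,8}→210  {0,2,3,4,5,6,8}→105  {0,3,4,5,6,7,8}→210  {1,2,3,4,5,7,8}→35  {1,3,4,5,6,7,8}→140  {2,3,4,5,6,7,8}→105
  placing 0:x first → 280 extensions
  placing 1:y first → 420 extensions
  placing 2:z first → 560 extensions
total linear extensions = 1260

1260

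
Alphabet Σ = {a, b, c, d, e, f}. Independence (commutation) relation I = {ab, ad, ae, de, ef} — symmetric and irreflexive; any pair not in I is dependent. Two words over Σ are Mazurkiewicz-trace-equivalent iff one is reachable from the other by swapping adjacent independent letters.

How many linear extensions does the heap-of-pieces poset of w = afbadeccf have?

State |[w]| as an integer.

0(a) covers ∅
1(f) covers 0:a
2(b) covers 1:f
3(a) covers 1:f
4(d) covers 2:b
5(e) covers 2:b
6(c) covers 3:a, 4:d, 5:e
7(c) covers 6:c
8(f) covers 7:c
floor of heap: 0:a
completions by unplaced set U, small U first (add the entries for U minus each lowest piece of U):
  |U|=1: {8}:1
  |U|=2: {7,8}:1
  |U|=3: {6,7,8}:1
  |U|=4: {3,6,7,8}:1  {4,6,7,8}:1  {5,6,7,8}:1
  |U|=5: {3,4,6,7,8}:2  {3,5,6,7,8}:2  {4,5,6,7,8}:2
  |U|=6: {2,4,5,6,7,8}:2  {3,4,5,6,7,8}:6
  |U|=7: {2,3,4,5,6,7,8}:8
  start at 0(a): 8

8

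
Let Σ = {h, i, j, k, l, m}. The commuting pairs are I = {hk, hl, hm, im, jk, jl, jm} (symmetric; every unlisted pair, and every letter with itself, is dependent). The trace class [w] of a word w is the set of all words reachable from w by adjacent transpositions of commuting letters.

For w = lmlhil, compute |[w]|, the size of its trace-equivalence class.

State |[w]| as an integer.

0(l) covers ∅
1(m) covers 0:l
2(l) covers 1:m
3(h) covers ∅
4(i) covers 2:l, 3:h
5(l) covers 4:i
floor of heap: 0:l, 3:h
completions by unplaced set U, small U first (add the entries for U minus each lowest piece of U):
  |U|=1: {5}:1
  |U|=2: {4,5}:1
  |U|=3: {2,4,5}:1  {3,4,5}:1
  |U|=4: {1,2,4,5}:1  {2,3,4,5}:2
  start at 0(l): 3
  start at 3(h): 1
sum over floor = 4

4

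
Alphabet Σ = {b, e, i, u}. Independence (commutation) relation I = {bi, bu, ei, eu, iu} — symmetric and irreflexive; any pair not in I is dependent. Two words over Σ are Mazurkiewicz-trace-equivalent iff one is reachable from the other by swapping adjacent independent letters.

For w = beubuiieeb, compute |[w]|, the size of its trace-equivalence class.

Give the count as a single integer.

piece 0:b — minimal
piece 1:e rests on {0:b}
piece 2:u — minimal
piece 3:b rests on {1:e}
piece 4:u rests on {2:u}
piece 5:i — minimal
piece 6:i rests on {5:i}
piece 7:e rests on {3:b}
piece 8:e rests on {7:e}
piece 9:b rests on {8:e}
minimal pieces: {0:b, 2:u, 5:i}
ways to finish when only these pieces remain (= sum over removing one remaining piece with nothing left below it):
  1 left: {4}→1  {6}→1  {9}→1
  2 left: {2,4}→1  {4,6}→2  {4,9}→2  {5,6}→1  {6,9}→2  {8,9}→1
  3 left: {2,4,6}→3  {2,4,9}→3  {4,5,6}→3  {4,6,9}→6  {4,8,9}→3  {5,6,9}→3  {6,8,9}→3  {7,8,9}→1
  4 left: {2,4,5,6}→6  {2,4,6,9}→12  {2,4,8,9}→6  {3,7,8,9}→1  {4,5,6,9}→12  {4,6,8,9}→12  {4,7,8,9}→4  {5,6,8,9}→6  {6,7,8,9}→4
  5 left: {1,3,7,8,9}→1  {2,4,5,6,9}→30  {2,4,6,8,9}→30  {2,4,7,8,9}→10  {3,4,7,8,9}→5  {3,6,7,8,9}→5  {4,5,6,8,9}→30  {4,6,7,8,9}→20  {5,6,7,8,9}→10
  6 left: {0,1,3,7,8,9}→1  {1,3,4,7,8,9}→6  {1,3,6,7,8,9}→6  {2,3,4,7,8,9}→15  {2,4,5,6,8,9}→90  {2,4,6,7,8,9}→60  {3,4,6,7,8,9}→30  {3,5,6,7,8,9}→15  {4,5,6,7,8,9}→60
  7 left: {0,1,3,4,7,8,9}→7  {0,1,3,6,7,8,9}→7  {1,2,3,4,7,8,9}→21  {1,3,4,6,7,8,9}→42  {1,3,5,6,7,8,9}→21  {2,3,4,6,7,8,9}→105  {2,4,5,6,7,8,9}→210  {3,4,5,6,7,8,9}→105
  8 left: {0,1,2,3,4,7,8,9}→28  {0,1,3,4,6,7,8,9}→56  {0,1,3,5,6,7,8,9}→28  {1,2,3,4,6,7,8,9}→168  {1,3,4,5,6,7,8,9}→168  {2,3,4,5,6,7,8,9}→420
  placing 0:b first → 756 extensions
  placing 2:u first → 252 extensions
  placing 5:i first → 252 extensions
total linear extensions = 1260

1260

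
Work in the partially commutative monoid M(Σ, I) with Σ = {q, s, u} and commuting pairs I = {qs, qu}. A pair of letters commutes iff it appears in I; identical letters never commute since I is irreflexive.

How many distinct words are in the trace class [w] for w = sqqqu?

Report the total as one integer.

10

#0=s has no predecessor
#1=q has no predecessor
#2=q depends on [1:q]
#3=q depends on [2:q]
#4=u depends on [0:s]
sources: [0:s, 1:q]
N(rest) = Σ N(rest − s) over sources s of rest; N(one piece) = 1:
  size 1 → [3]=1  [4]=1
  size 2 → [0,4]=1  [2,3]=1  [3,4]=2
  size 3 → [0,3,4]=3  [1,2,3]=1  [2,3,4]=3
  first=0(s) contributes 4
  first=1(q) contributes 6
|[w]| = 10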